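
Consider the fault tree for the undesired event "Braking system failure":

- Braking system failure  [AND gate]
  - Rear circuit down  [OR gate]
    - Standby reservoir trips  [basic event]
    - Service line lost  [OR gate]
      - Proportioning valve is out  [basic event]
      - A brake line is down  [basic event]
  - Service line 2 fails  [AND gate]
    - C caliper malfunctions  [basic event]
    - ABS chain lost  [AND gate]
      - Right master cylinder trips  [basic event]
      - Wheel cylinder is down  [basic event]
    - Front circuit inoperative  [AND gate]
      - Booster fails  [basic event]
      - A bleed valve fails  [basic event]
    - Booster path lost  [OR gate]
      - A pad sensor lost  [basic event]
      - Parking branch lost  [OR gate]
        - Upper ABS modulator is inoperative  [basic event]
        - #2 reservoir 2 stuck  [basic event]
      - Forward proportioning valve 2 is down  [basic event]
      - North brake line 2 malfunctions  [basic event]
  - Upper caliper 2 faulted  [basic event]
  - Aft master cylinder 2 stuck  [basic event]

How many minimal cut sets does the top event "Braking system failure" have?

15

Service line lost [OR]: union of children's cut sets → 2 cut set(s).
Rear circuit down [OR]: union of children's cut sets → 3 cut set(s).
ABS chain lost [AND]: one cut set from each child combined → 1 × 1 = 1 cut set(s).
Front circuit inoperative [AND]: one cut set from each child combined → 1 × 1 = 1 cut set(s).
Parking branch lost [OR]: union of children's cut sets → 2 cut set(s).
Booster path lost [OR]: union of children's cut sets → 5 cut set(s).
Service line 2 fails [AND]: one cut set from each child combined → 1 × 1 × 1 × 5 = 5 cut set(s).
Braking system failure [AND]: one cut set from each child combined → 3 × 5 × 1 × 1 = 15 cut set(s).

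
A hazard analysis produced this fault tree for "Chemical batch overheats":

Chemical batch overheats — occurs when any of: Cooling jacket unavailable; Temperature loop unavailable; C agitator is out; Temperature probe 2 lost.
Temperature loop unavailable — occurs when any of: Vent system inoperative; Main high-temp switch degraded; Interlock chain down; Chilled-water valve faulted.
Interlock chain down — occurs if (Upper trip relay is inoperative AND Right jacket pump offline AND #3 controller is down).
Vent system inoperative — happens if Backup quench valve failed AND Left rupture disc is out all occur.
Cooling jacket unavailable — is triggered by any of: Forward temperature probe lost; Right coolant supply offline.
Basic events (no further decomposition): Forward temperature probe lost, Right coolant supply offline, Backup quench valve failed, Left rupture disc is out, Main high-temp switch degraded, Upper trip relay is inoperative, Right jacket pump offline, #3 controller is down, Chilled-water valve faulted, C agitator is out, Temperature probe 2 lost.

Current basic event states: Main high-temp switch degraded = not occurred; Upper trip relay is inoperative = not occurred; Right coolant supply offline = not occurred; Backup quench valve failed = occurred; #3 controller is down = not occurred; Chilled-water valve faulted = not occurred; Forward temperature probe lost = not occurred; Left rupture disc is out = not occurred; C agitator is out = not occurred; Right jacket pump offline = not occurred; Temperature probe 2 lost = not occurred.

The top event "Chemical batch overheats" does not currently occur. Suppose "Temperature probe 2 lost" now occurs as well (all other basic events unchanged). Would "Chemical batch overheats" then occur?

Counterfactual: set "Temperature probe 2 lost" to occurred.
Cooling jacket unavailable [OR]: Forward temperature probe lost=not, Right coolant supply offline=not → no input occurs → does not occur.
Vent system inoperative [AND]: Backup quench valve failed=occurs, Left rupture disc is out=not → not all inputs occur → does not occur.
Interlock chain down [AND]: Upper trip relay is inoperative=not, Right jacket pump offline=not, #3 controller is down=not → not all inputs occur → does not occur.
Temperature loop unavailable [OR]: Vent system inoperative=not, Main high-temp switch degraded=not, Interlock chain down=not, Chilled-water valve faulted=not → no input occurs → does not occur.
Chemical batch overheats [OR]: Cooling jacket unavailable=not, Temperature loop unavailable=not, C agitator is out=not, Temperature probe 2 lost=occurs → at least one input occurs → occurs.

Yes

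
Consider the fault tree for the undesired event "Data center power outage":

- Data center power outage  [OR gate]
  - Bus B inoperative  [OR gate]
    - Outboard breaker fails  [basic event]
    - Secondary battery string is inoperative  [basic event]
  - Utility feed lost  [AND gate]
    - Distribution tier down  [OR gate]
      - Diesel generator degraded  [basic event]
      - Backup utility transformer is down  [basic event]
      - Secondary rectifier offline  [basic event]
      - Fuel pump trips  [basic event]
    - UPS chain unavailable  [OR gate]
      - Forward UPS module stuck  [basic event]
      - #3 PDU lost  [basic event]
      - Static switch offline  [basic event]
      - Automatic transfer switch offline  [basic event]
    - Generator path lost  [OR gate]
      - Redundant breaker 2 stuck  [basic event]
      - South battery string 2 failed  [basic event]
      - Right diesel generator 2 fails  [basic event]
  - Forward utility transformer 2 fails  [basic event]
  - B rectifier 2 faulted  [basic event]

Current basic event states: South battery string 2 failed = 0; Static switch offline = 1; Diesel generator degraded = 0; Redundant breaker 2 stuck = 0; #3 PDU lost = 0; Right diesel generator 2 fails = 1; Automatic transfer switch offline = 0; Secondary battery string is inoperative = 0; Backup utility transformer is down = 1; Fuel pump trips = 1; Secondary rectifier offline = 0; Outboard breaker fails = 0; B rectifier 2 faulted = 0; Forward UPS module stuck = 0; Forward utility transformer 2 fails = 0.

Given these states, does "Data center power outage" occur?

Yes

Bus B inoperative [OR]: Outboard breaker fails=not, Secondary battery string is inoperative=not → no input occurs → does not occur.
Distribution tier down [OR]: Diesel generator degraded=not, Backup utility transformer is down=occurs, Secondary rectifier offline=not, Fuel pump trips=occurs → at least one input occurs → occurs.
UPS chain unavailable [OR]: Forward UPS module stuck=not, #3 PDU lost=not, Static switch offline=occurs, Automatic transfer switch offline=not → at least one input occurs → occurs.
Generator path lost [OR]: Redundant breaker 2 stuck=not, South battery string 2 failed=not, Right diesel generator 2 fails=occurs → at least one input occurs → occurs.
Utility feed lost [AND]: Distribution tier down=occurs, UPS chain unavailable=occurs, Generator path lost=occurs → all inputs occur → occurs.
Data center power outage [OR]: Bus B inoperative=not, Utility feed lost=occurs, Forward utility transformer 2 fails=not, B rectifier 2 faulted=not → at least one input occurs → occurs.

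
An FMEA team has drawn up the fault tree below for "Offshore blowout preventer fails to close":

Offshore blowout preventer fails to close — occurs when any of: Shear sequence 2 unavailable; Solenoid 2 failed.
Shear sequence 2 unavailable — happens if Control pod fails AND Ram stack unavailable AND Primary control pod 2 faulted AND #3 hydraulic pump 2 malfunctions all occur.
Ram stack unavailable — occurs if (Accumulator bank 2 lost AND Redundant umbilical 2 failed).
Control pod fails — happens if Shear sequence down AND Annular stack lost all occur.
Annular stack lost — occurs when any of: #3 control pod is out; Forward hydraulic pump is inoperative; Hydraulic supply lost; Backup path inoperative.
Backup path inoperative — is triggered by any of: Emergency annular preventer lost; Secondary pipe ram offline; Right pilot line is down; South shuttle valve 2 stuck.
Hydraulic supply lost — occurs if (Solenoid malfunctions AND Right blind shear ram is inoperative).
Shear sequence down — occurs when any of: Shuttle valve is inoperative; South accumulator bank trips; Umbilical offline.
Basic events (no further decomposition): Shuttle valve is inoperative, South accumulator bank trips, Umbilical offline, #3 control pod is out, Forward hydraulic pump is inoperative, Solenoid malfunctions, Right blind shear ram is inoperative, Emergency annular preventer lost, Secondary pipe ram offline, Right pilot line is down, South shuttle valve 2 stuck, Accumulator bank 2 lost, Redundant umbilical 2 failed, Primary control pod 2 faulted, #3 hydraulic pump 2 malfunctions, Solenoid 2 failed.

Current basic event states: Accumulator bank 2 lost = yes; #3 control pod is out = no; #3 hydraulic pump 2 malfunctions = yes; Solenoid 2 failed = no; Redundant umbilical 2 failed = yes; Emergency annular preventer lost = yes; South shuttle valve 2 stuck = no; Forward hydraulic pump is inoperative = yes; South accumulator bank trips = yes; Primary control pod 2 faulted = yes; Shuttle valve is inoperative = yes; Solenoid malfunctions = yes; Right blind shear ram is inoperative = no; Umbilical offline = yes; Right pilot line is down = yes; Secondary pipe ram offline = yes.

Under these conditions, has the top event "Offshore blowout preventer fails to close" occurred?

Shear sequence down [OR]: Shuttle valve is inoperative=occurs, South accumulator bank trips=occurs, Umbilical offline=occurs → at least one input occurs → occurs.
Hydraulic supply lost [AND]: Solenoid malfunctions=occurs, Right blind shear ram is inoperative=not → not all inputs occur → does not occur.
Backup path inoperative [OR]: Emergency annular preventer lost=occurs, Secondary pipe ram offline=occurs, Right pilot line is down=occurs, South shuttle valve 2 stuck=not → at least one input occurs → occurs.
Annular stack lost [OR]: #3 control pod is out=not, Forward hydraulic pump is inoperative=occurs, Hydraulic supply lost=not, Backup path inoperative=occurs → at least one input occurs → occurs.
Control pod fails [AND]: Shear sequence down=occurs, Annular stack lost=occurs → all inputs occur → occurs.
Ram stack unavailable [AND]: Accumulator bank 2 lost=occurs, Redundant umbilical 2 failed=occurs → all inputs occur → occurs.
Shear sequence 2 unavailable [AND]: Control pod fails=occurs, Ram stack unavailable=occurs, Primary control pod 2 faulted=occurs, #3 hydraulic pump 2 malfunctions=occurs → all inputs occur → occurs.
Offshore blowout preventer fails to close [OR]: Shear sequence 2 unavailable=occurs, Solenoid 2 failed=not → at least one input occurs → occurs.

Yes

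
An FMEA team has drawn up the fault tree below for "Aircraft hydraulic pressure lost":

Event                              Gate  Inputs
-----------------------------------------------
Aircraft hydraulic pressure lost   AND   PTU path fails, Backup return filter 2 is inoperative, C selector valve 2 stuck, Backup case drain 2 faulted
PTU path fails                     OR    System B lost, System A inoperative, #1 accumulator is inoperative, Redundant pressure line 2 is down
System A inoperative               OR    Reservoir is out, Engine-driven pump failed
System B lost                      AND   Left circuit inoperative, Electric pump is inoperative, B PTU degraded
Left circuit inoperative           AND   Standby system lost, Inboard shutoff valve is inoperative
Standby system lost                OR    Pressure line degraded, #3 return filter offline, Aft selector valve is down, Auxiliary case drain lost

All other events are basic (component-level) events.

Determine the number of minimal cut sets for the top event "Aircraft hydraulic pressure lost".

8

Standby system lost [OR]: union of children's cut sets → 4 cut set(s).
Left circuit inoperative [AND]: one cut set from each child combined → 4 × 1 = 4 cut set(s).
System B lost [AND]: one cut set from each child combined → 4 × 1 × 1 = 4 cut set(s).
System A inoperative [OR]: union of children's cut sets → 2 cut set(s).
PTU path fails [OR]: union of children's cut sets → 8 cut set(s).
Aircraft hydraulic pressure lost [AND]: one cut set from each child combined → 8 × 1 × 1 × 1 = 8 cut set(s).
Minimal cut sets: {B PTU degraded, Backup case drain 2 faulted, Backup return filter 2 is inoperative, C selector valve 2 stuck, Electric pump is inoperative, Inboard shutoff valve is inoperative, Pressure line degraded}; {#3 return filter offline, B PTU degraded, Backup case drain 2 faulted, Backup return filter 2 is inoperative, C selector valve 2 stuck, Electric pump is inoperative, Inboard shutoff valve is inoperative}; {Aft selector valve is down, B PTU degraded, Backup case drain 2 faulted, Backup return filter 2 is inoperative, C selector valve 2 stuck, Electric pump is inoperative, Inboard shutoff valve is inoperative}; {Auxiliary case drain lost, B PTU degraded, Backup case drain 2 faulted, Backup return filter 2 is inoperative, C selector valve 2 stuck, Electric pump is inoperative, Inboard shutoff valve is inoperative}; {Backup case drain 2 faulted, Backup return filter 2 is inoperative, C selector valve 2 stuck, Reservoir is out}; {Backup case drain 2 faulted, Backup return filter 2 is inoperative, C selector valve 2 stuck, Engine-driven pump failed}; {#1 accumulator is inoperative, Backup case drain 2 faulted, Backup return filter 2 is inoperative, C selector valve 2 stuck}; {Backup case drain 2 faulted, Backup return filter 2 is inoperative, C selector valve 2 stuck, Redundant pressure line 2 is down}.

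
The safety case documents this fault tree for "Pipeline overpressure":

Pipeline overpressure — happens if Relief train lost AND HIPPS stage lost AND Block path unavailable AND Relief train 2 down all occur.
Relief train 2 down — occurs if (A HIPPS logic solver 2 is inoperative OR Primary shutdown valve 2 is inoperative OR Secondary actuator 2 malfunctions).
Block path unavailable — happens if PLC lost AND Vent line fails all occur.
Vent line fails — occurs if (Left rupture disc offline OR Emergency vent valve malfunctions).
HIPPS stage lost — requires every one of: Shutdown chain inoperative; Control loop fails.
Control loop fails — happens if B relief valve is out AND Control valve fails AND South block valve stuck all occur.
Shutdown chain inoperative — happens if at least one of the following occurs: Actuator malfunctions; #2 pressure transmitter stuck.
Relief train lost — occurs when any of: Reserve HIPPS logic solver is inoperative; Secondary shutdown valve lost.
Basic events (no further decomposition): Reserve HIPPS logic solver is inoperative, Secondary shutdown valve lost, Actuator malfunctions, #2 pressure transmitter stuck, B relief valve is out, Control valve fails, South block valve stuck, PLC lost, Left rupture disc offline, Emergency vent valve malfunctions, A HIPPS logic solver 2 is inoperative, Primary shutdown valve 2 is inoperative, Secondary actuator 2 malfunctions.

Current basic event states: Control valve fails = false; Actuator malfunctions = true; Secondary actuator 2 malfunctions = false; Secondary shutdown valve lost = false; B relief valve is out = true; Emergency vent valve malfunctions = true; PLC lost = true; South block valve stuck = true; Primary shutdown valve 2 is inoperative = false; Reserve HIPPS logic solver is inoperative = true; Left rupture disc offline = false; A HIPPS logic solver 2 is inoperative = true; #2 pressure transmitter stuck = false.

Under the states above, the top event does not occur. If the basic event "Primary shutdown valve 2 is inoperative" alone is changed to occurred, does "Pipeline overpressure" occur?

No

Counterfactual: set "Primary shutdown valve 2 is inoperative" to occurred.
Relief train lost [OR]: Reserve HIPPS logic solver is inoperative=occurs, Secondary shutdown valve lost=not → at least one input occurs → occurs.
Shutdown chain inoperative [OR]: Actuator malfunctions=occurs, #2 pressure transmitter stuck=not → at least one input occurs → occurs.
Control loop fails [AND]: B relief valve is out=occurs, Control valve fails=not, South block valve stuck=occurs → not all inputs occur → does not occur.
HIPPS stage lost [AND]: Shutdown chain inoperative=occurs, Control loop fails=not → not all inputs occur → does not occur.
Vent line fails [OR]: Left rupture disc offline=not, Emergency vent valve malfunctions=occurs → at least one input occurs → occurs.
Block path unavailable [AND]: PLC lost=occurs, Vent line fails=occurs → all inputs occur → occurs.
Relief train 2 down [OR]: A HIPPS logic solver 2 is inoperative=occurs, Primary shutdown valve 2 is inoperative=occurs, Secondary actuator 2 malfunctions=not → at least one input occurs → occurs.
Pipeline overpressure [AND]: Relief train lost=occurs, HIPPS stage lost=not, Block path unavailable=occurs, Relief train 2 down=occurs → not all inputs occur → does not occur.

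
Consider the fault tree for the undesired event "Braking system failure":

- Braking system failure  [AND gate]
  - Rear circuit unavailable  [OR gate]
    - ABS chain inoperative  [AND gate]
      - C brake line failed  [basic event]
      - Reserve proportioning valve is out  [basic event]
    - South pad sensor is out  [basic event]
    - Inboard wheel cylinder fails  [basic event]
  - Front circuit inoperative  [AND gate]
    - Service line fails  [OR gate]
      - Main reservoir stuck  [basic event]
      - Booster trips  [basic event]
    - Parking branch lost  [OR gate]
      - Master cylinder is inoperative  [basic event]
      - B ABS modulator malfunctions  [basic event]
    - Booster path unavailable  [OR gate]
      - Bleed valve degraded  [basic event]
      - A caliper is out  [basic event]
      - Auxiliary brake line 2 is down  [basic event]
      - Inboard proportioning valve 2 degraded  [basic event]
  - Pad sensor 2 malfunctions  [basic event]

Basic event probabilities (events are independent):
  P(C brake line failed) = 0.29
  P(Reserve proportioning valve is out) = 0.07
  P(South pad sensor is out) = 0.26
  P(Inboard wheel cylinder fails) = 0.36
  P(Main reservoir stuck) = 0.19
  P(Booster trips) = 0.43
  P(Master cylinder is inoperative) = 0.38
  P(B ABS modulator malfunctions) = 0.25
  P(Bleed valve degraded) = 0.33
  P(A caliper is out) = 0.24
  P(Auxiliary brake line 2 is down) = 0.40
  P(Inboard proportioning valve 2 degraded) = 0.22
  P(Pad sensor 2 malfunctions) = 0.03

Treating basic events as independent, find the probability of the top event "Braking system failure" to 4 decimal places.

P(ABS chain inoperative) [AND] = 0.29 × 0.07 = 0.020300
P(Rear circuit unavailable) [OR] = 1 − (1−0.020300) × (1−0.26) × (1−0.36) = 0.536014
P(Service line fails) [OR] = 1 − (1−0.19) × (1−0.43) = 0.538300
P(Parking branch lost) [OR] = 1 − (1−0.38) × (1−0.25) = 0.535000
P(Booster path unavailable) [OR] = 1 − (1−0.33) × (1−0.24) × (1−0.40) × (1−0.22) = 0.761694
P(Front circuit inoperative) [AND] = 0.538300 × 0.535000 × 0.761694 = 0.219361
P(Braking system failure) [AND] = 0.536014 × 0.219361 × 0.03 = 0.003527
Rounded to 4 decimal places: P(Braking system failure) ≈ 0.0035.

0.0035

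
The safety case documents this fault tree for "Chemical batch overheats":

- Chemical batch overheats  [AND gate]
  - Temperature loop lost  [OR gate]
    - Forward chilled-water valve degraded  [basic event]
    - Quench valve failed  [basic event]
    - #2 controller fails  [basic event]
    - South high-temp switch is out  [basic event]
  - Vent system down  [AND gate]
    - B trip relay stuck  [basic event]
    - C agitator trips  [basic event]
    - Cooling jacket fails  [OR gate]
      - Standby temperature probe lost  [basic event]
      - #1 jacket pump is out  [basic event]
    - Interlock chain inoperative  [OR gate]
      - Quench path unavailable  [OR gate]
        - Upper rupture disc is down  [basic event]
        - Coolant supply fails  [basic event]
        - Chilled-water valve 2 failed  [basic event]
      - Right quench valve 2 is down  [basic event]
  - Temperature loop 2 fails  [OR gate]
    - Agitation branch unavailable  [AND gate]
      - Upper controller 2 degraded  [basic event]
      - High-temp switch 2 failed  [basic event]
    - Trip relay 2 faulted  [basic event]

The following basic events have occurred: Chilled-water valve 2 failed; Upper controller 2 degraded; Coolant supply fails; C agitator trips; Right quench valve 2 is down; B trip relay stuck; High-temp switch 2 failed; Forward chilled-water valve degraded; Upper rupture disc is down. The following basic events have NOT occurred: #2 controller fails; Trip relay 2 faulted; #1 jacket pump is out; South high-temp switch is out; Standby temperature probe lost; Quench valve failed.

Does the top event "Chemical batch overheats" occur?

Temperature loop lost [OR]: Forward chilled-water valve degraded=occurs, Quench valve failed=not, #2 controller fails=not, South high-temp switch is out=not → at least one input occurs → occurs.
Cooling jacket fails [OR]: Standby temperature probe lost=not, #1 jacket pump is out=not → no input occurs → does not occur.
Quench path unavailable [OR]: Upper rupture disc is down=occurs, Coolant supply fails=occurs, Chilled-water valve 2 failed=occurs → at least one input occurs → occurs.
Interlock chain inoperative [OR]: Quench path unavailable=occurs, Right quench valve 2 is down=occurs → at least one input occurs → occurs.
Vent system down [AND]: B trip relay stuck=occurs, C agitator trips=occurs, Cooling jacket fails=not, Interlock chain inoperative=occurs → not all inputs occur → does not occur.
Agitation branch unavailable [AND]: Upper controller 2 degraded=occurs, High-temp switch 2 failed=occurs → all inputs occur → occurs.
Temperature loop 2 fails [OR]: Agitation branch unavailable=occurs, Trip relay 2 faulted=not → at least one input occurs → occurs.
Chemical batch overheats [AND]: Temperature loop lost=occurs, Vent system down=not, Temperature loop 2 fails=occurs → not all inputs occur → does not occur.

No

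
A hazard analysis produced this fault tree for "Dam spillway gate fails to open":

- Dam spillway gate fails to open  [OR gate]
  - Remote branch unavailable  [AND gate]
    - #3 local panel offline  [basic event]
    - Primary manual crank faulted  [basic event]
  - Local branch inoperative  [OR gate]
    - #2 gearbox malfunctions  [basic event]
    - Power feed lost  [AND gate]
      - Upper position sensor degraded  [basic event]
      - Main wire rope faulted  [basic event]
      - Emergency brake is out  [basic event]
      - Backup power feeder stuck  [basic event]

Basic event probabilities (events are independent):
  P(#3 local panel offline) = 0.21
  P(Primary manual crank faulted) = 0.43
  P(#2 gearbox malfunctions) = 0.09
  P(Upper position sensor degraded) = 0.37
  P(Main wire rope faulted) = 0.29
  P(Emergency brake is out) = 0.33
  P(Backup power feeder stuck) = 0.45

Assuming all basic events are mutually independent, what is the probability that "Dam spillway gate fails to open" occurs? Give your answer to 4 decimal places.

P(Remote branch unavailable) [AND] = 0.21 × 0.43 = 0.090300
P(Power feed lost) [AND] = 0.37 × 0.29 × 0.33 × 0.45 = 0.015934
P(Local branch inoperative) [OR] = 1 − (1−0.09) × (1−0.015934) = 0.104500
P(Dam spillway gate fails to open) [OR] = 1 − (1−0.090300) × (1−0.104500) = 0.185364
Rounded to 4 decimal places: P(Dam spillway gate fails to open) ≈ 0.1854.

0.1854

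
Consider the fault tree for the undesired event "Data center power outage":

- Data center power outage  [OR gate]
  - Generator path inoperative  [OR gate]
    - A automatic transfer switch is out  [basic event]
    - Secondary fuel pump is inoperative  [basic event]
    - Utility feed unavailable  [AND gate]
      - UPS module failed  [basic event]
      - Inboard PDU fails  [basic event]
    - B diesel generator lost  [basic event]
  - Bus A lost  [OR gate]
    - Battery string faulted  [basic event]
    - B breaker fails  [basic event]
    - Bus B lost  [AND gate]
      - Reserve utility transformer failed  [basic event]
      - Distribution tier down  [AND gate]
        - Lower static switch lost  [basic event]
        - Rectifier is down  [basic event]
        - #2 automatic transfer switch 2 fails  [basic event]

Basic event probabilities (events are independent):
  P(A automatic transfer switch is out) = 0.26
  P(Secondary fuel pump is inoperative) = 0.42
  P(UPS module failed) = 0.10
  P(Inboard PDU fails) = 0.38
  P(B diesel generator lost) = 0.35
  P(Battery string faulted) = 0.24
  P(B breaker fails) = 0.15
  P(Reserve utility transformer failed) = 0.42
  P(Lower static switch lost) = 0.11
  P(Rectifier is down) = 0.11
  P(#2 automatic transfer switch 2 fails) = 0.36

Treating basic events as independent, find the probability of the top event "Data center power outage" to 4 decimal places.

P(Utility feed unavailable) [AND] = 0.10 × 0.38 = 0.038000
P(Generator path inoperative) [OR] = 1 − (1−0.26) × (1−0.42) × (1−0.038000) × (1−0.35) = 0.731621
P(Distribution tier down) [AND] = 0.11 × 0.11 × 0.36 = 0.004356
P(Bus B lost) [AND] = 0.42 × 0.004356 = 0.001830
P(Bus A lost) [OR] = 1 − (1−0.24) × (1−0.15) × (1−0.001830) = 0.355182
P(Data center power outage) [OR] = 1 − (1−0.731621) × (1−0.355182) = 0.826944
Rounded to 4 decimal places: P(Data center power outage) ≈ 0.8269.

0.8269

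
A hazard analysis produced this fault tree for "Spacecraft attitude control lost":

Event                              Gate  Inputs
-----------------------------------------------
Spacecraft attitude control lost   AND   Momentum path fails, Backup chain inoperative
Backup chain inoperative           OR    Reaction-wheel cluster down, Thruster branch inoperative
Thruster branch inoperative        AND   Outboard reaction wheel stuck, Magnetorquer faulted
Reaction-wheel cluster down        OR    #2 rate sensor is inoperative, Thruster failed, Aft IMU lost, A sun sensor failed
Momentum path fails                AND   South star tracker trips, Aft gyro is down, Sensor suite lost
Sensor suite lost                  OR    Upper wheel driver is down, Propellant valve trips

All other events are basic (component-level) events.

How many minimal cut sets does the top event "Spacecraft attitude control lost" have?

10

Sensor suite lost [OR]: union of children's cut sets → 2 cut set(s).
Momentum path fails [AND]: one cut set from each child combined → 1 × 1 × 2 = 2 cut set(s).
Reaction-wheel cluster down [OR]: union of children's cut sets → 4 cut set(s).
Thruster branch inoperative [AND]: one cut set from each child combined → 1 × 1 = 1 cut set(s).
Backup chain inoperative [OR]: union of children's cut sets → 5 cut set(s).
Spacecraft attitude control lost [AND]: one cut set from each child combined → 2 × 5 = 10 cut set(s).
Minimal cut sets: {#2 rate sensor is inoperative, Aft gyro is down, South star tracker trips, Upper wheel driver is down}; {Aft gyro is down, South star tracker trips, Thruster failed, Upper wheel driver is down}; {Aft IMU lost, Aft gyro is down, South star tracker trips, Upper wheel driver is down}; {A sun sensor failed, Aft gyro is down, South star tracker trips, Upper wheel driver is down}; {Aft gyro is down, Magnetorquer faulted, Outboard reaction wheel stuck, South star tracker trips, Upper wheel driver is down}; {#2 rate sensor is inoperative, Aft gyro is down, Propellant valve trips, South star tracker trips}; {Aft gyro is down, Propellant valve trips, South star tracker trips, Thruster failed}; {Aft IMU lost, Aft gyro is down, Propellant valve trips, South star tracker trips}; {A sun sensor failed, Aft gyro is down, Propellant valve trips, South star tracker trips}; {Aft gyro is down, Magnetorquer faulted, Outboard reaction wheel stuck, Propellant valve trips, South star tracker trips}.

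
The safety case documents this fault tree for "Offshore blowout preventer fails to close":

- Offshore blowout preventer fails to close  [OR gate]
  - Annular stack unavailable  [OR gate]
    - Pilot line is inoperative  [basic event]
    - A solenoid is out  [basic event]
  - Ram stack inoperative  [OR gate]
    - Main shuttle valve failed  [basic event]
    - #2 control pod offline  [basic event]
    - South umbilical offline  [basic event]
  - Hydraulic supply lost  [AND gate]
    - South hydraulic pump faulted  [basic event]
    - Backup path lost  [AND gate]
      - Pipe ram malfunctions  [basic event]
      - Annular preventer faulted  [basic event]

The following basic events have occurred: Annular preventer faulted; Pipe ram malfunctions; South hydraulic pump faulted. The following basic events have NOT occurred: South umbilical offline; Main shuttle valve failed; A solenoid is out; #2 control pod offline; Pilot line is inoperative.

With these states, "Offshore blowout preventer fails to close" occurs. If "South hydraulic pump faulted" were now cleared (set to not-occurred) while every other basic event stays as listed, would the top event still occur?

No

Counterfactual: set "South hydraulic pump faulted" to not occurred.
Annular stack unavailable [OR]: Pilot line is inoperative=not, A solenoid is out=not → no input occurs → does not occur.
Ram stack inoperative [OR]: Main shuttle valve failed=not, #2 control pod offline=not, South umbilical offline=not → no input occurs → does not occur.
Backup path lost [AND]: Pipe ram malfunctions=occurs, Annular preventer faulted=occurs → all inputs occur → occurs.
Hydraulic supply lost [AND]: South hydraulic pump faulted=not, Backup path lost=occurs → not all inputs occur → does not occur.
Offshore blowout preventer fails to close [OR]: Annular stack unavailable=not, Ram stack inoperative=not, Hydraulic supply lost=not → no input occurs → does not occur.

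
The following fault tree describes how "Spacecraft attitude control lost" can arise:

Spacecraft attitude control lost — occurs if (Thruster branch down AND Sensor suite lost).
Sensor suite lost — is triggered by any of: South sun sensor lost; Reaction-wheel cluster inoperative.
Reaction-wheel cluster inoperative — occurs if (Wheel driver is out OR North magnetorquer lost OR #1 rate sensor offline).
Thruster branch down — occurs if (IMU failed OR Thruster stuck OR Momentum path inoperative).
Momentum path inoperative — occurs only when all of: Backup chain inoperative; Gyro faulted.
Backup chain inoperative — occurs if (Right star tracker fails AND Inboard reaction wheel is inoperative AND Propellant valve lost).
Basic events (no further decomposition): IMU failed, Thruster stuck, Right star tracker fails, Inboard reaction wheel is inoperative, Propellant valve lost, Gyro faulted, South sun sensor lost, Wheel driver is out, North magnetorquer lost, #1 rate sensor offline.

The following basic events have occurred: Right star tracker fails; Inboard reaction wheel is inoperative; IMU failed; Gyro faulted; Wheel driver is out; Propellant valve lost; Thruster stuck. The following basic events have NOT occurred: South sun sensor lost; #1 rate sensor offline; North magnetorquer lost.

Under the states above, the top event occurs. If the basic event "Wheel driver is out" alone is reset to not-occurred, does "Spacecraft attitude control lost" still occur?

No

Counterfactual: set "Wheel driver is out" to not occurred.
Backup chain inoperative [AND]: Right star tracker fails=occurs, Inboard reaction wheel is inoperative=occurs, Propellant valve lost=occurs → all inputs occur → occurs.
Momentum path inoperative [AND]: Backup chain inoperative=occurs, Gyro faulted=occurs → all inputs occur → occurs.
Thruster branch down [OR]: IMU failed=occurs, Thruster stuck=occurs, Momentum path inoperative=occurs → at least one input occurs → occurs.
Reaction-wheel cluster inoperative [OR]: Wheel driver is out=not, North magnetorquer lost=not, #1 rate sensor offline=not → no input occurs → does not occur.
Sensor suite lost [OR]: South sun sensor lost=not, Reaction-wheel cluster inoperative=not → no input occurs → does not occur.
Spacecraft attitude control lost [AND]: Thruster branch down=occurs, Sensor suite lost=not → not all inputs occur → does not occur.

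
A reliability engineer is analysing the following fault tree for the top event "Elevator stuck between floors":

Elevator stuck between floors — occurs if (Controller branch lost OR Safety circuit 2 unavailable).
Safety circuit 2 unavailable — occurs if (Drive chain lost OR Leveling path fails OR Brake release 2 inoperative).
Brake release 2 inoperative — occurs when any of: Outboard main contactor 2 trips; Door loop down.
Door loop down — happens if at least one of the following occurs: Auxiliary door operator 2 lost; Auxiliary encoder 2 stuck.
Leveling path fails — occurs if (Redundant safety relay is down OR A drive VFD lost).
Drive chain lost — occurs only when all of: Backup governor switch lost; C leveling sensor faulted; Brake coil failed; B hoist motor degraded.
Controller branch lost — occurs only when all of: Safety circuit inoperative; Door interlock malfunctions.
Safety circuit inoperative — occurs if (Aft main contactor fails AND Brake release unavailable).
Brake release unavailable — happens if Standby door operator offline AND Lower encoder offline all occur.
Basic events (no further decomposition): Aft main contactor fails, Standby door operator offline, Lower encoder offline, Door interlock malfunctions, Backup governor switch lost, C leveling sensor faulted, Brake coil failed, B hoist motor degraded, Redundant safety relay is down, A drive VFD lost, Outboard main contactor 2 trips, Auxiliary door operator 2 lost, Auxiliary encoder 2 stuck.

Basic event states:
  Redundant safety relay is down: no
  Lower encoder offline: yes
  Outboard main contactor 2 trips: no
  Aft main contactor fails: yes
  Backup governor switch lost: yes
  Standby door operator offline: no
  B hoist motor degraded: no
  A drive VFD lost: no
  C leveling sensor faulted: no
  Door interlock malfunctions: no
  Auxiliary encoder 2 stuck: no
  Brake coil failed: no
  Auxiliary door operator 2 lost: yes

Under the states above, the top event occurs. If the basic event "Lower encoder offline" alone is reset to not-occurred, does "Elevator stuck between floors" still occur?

Yes

Counterfactual: set "Lower encoder offline" to not occurred.
Brake release unavailable [AND]: Standby door operator offline=not, Lower encoder offline=not → not all inputs occur → does not occur.
Safety circuit inoperative [AND]: Aft main contactor fails=occurs, Brake release unavailable=not → not all inputs occur → does not occur.
Controller branch lost [AND]: Safety circuit inoperative=not, Door interlock malfunctions=not → not all inputs occur → does not occur.
Drive chain lost [AND]: Backup governor switch lost=occurs, C leveling sensor faulted=not, Brake coil failed=not, B hoist motor degraded=not → not all inputs occur → does not occur.
Leveling path fails [OR]: Redundant safety relay is down=not, A drive VFD lost=not → no input occurs → does not occur.
Door loop down [OR]: Auxiliary door operator 2 lost=occurs, Auxiliary encoder 2 stuck=not → at least one input occurs → occurs.
Brake release 2 inoperative [OR]: Outboard main contactor 2 trips=not, Door loop down=occurs → at least one input occurs → occurs.
Safety circuit 2 unavailable [OR]: Drive chain lost=not, Leveling path fails=not, Brake release 2 inoperative=occurs → at least one input occurs → occurs.
Elevator stuck between floors [OR]: Controller branch lost=not, Safety circuit 2 unavailable=occurs → at least one input occurs → occurs.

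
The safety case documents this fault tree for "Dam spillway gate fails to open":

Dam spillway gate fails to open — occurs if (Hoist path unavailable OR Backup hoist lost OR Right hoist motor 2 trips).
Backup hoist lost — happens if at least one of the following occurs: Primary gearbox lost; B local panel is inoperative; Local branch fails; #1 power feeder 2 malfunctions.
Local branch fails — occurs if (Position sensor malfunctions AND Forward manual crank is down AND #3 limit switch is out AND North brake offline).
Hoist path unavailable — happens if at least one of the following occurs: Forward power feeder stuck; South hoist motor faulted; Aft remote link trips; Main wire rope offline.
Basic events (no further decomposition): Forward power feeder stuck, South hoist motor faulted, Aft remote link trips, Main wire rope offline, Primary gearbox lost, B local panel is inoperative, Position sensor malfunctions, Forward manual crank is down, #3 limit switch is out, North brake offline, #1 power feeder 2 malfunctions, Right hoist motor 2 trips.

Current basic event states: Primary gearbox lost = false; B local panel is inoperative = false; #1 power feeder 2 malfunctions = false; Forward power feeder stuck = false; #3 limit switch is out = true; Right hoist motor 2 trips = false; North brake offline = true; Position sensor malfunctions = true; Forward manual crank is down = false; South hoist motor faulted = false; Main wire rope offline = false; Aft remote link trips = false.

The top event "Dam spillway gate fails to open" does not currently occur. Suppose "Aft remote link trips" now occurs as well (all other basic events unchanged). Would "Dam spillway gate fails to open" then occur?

Counterfactual: set "Aft remote link trips" to occurred.
Hoist path unavailable [OR]: Forward power feeder stuck=not, South hoist motor faulted=not, Aft remote link trips=occurs, Main wire rope offline=not → at least one input occurs → occurs.
Local branch fails [AND]: Position sensor malfunctions=occurs, Forward manual crank is down=not, #3 limit switch is out=occurs, North brake offline=occurs → not all inputs occur → does not occur.
Backup hoist lost [OR]: Primary gearbox lost=not, B local panel is inoperative=not, Local branch fails=not, #1 power feeder 2 malfunctions=not → no input occurs → does not occur.
Dam spillway gate fails to open [OR]: Hoist path unavailable=occurs, Backup hoist lost=not, Right hoist motor 2 trips=not → at least one input occurs → occurs.

Yes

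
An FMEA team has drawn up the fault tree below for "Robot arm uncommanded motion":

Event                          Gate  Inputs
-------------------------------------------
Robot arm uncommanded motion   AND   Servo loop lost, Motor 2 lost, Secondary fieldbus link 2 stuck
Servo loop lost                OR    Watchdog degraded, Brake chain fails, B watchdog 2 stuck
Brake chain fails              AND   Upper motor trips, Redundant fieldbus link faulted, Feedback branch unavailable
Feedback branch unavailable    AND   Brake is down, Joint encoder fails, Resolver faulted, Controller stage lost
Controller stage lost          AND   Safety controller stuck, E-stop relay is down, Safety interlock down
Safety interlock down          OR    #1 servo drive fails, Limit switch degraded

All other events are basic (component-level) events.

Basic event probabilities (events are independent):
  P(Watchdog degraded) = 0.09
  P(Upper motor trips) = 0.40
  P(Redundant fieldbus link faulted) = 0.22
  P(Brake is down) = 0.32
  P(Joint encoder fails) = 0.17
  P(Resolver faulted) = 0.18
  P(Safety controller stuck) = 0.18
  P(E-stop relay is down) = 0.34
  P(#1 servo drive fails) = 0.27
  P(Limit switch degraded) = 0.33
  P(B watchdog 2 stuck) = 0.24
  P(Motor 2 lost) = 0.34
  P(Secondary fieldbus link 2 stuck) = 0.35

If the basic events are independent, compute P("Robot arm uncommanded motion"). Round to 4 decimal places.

0.0367

P(Safety interlock down) [OR] = 1 − (1−0.27) × (1−0.33) = 0.510900
P(Controller stage lost) [AND] = 0.18 × 0.34 × 0.510900 = 0.031267
P(Feedback branch unavailable) [AND] = 0.32 × 0.17 × 0.18 × 0.031267 = 0.000306
P(Brake chain fails) [AND] = 0.40 × 0.22 × 0.000306 = 0.000027
P(Servo loop lost) [OR] = 1 − (1−0.09) × (1−0.000027) × (1−0.24) = 0.308419
P(Robot arm uncommanded motion) [AND] = 0.308419 × 0.34 × 0.35 = 0.036702
Rounded to 4 decimal places: P(Robot arm uncommanded motion) ≈ 0.0367.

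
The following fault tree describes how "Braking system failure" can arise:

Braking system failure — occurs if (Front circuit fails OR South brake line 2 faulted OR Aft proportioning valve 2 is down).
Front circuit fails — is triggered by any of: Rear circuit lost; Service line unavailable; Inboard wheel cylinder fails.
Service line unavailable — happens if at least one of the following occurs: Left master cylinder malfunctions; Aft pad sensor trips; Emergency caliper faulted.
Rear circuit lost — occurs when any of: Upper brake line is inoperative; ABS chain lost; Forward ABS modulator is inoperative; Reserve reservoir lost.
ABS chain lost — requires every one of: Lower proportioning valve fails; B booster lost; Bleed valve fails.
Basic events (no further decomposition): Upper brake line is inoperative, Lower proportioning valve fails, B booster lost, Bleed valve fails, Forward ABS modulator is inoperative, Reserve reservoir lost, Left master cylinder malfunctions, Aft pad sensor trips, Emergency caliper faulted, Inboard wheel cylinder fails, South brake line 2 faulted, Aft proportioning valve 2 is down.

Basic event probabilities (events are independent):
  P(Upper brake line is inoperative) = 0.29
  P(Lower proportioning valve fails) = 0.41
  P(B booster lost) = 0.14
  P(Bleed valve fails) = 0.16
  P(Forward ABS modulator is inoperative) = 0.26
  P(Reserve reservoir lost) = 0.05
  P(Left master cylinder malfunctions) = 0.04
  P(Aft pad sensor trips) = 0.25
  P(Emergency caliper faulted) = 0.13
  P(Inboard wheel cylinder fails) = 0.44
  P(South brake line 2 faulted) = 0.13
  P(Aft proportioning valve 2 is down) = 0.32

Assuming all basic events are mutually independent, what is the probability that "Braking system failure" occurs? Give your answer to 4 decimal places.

0.8974

P(ABS chain lost) [AND] = 0.41 × 0.14 × 0.16 = 0.009184
P(Rear circuit lost) [OR] = 1 − (1−0.29) × (1−0.009184) × (1−0.26) × (1−0.05) = 0.505454
P(Service line unavailable) [OR] = 1 − (1−0.04) × (1−0.25) × (1−0.13) = 0.373600
P(Front circuit fails) [OR] = 1 − (1−0.505454) × (1−0.373600) × (1−0.44) = 0.826521
P(Braking system failure) [OR] = 1 − (1−0.826521) × (1−0.13) × (1−0.32) = 0.897370
Rounded to 4 decimal places: P(Braking system failure) ≈ 0.8974.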